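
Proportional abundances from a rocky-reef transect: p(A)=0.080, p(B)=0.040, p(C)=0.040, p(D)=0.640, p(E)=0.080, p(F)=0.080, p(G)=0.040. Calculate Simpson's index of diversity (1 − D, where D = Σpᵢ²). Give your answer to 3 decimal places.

0.566

D = 0.08² + 0.04² + 0.04² + 0.64² + 0.08² + 0.08² + 0.04² = 0.00640 + 0.00160 + 0.00160 + 0.40960 + 0.00640 + 0.00640 + 0.00160 = 0.43360 (working shown to 5 dp, full precision carried).
So 1 − D = 0.56640, i.e. 0.566 to 3 decimal places.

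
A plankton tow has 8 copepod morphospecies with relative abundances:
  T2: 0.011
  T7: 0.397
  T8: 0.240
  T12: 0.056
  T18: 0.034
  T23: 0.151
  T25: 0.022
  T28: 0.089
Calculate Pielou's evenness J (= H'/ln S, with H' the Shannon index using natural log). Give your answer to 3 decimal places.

0.779

H' = −Σ pᵢ ln pᵢ = −((-0.04961) + (-0.36676) + (-0.34251) + (-0.16141) + (-0.11497) + (-0.28546) + (-0.08397) + (-0.21530)) = 1.61999 (working shown to 5 dp, full precision carried).
With S = 8 species, ln S = 2.07944, so J = 1.61999/2.07944 = 0.77905, i.e. 0.779 to 3 decimal places.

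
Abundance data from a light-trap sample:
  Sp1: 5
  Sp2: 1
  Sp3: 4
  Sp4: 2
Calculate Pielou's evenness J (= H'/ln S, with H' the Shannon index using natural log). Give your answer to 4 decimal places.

0.8921

Total N = 5+1+4+2 = 12, so the proportions are 0.416667, 0.083333, 0.333333, 0.166667 (working shown to 6 dp, full precision carried).
H' = −Σ pᵢ ln pᵢ = −((-0.364779) + (-0.207076) + (-0.366204) + (-0.298627)) = 1.236685.
With S = 4 species, ln S = 1.386294, so J = 1.236685/1.386294 = 0.892080, i.e. 0.8921 to 4 decimal places.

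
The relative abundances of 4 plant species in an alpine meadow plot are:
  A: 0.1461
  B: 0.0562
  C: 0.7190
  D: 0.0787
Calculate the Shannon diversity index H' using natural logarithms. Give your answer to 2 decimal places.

Each pᵢ ln pᵢ term (working shown to 4 dp, full precision carried): 0.1461×(-1.9235)=-0.2810, 0.0562×(-2.8788)=-0.1618, 0.719×(-0.3299)=-0.2372, 0.0787×(-2.5421)=-0.2001.
Sum = -0.8801, so H' = 0.88.

0.88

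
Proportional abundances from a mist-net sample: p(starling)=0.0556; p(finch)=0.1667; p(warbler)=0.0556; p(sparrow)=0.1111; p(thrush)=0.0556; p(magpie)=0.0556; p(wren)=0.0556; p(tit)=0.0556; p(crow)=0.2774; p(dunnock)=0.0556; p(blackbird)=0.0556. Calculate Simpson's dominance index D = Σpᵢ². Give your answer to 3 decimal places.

0.142

D = 0.0556² + 0.1667² + 0.0556² + 0.1111² + 0.0556² + 0.0556² + 0.0556² + 0.0556² + 0.2774² + 0.0556² + 0.0556² = 0.00309 + 0.02779 + 0.00309 + 0.01234 + 0.00309 + 0.00309 + 0.00309 + 0.00309 + 0.07695 + 0.00309 + 0.00309 = 0.14181 (working shown to 5 dp, full precision carried).
To 3 decimal places, D = 0.142.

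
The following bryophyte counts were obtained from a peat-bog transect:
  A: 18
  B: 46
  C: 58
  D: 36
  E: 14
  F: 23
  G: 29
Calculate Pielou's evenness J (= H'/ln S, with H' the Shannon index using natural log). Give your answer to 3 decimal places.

Total N = 18+46+58+36+14+23+29 = 224, so the proportions are 0.08036, 0.20536, 0.25893, 0.16071, 0.0625, 0.10268, 0.12946 (working shown to 5 dp, full precision carried).
H' = −Σ pᵢ ln pᵢ = −((-0.20260) + (-0.32508) + (-0.34987) + (-0.29381) + (-0.17329) + (-0.23371) + (-0.26467)) = 1.84302.
With S = 7 species, ln S = 1.94591, so J = 1.84302/1.94591 = 0.94713, i.e. 0.947 to 3 decimal places.

0.947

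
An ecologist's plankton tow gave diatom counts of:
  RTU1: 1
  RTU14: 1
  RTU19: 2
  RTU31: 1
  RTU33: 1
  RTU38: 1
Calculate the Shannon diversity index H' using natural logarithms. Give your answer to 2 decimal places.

Total N = 1+1+2+1+1+1 = 7, so the proportions are 0.1429, 0.1429, 0.2857, 0.1429, 0.1429, 0.1429 (working shown to 4 dp, full precision carried).
Each pᵢ ln pᵢ term: 0.1429×(-1.9459)=-0.2780, 0.1429×(-1.9459)=-0.2780, 0.2857×(-1.2528)=-0.3579, 0.1429×(-1.9459)=-0.2780, 0.1429×(-1.9459)=-0.2780, 0.1429×(-1.9459)=-0.2780.
Sum = -1.7479, so H' = 1.75.

1.75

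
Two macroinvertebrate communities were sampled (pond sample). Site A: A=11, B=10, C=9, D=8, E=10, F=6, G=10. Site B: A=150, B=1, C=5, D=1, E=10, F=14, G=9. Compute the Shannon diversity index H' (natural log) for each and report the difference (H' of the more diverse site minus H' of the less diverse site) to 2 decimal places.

1.10

Site A: N=64, proportions 0.1719, 0.1562, 0.1406, 0.125, 0.1562, 0.0938, 0.1562, giving H' = 1.9305 (working shown to 4 dp, full precision carried).
Site B: N=190, proportions 0.7895, 0.0053, 0.0263, 0.0053, 0.0526, 0.0737, 0.0474, giving H' = 0.8292.
Difference = |1.9305 − 0.8292| = 1.1013, i.e. 1.10 to 2 decimal places.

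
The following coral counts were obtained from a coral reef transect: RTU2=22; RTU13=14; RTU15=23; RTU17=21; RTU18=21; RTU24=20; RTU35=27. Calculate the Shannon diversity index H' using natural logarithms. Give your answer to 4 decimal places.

1.9307

Total N = 22+14+23+21+21+20+27 = 148, so the proportions are 0.148649, 0.094595, 0.155405, 0.141892, 0.141892, 0.135135, 0.182432 (working shown to 6 dp, full precision carried).
Each pᵢ ln pᵢ term: 0.148649×(-1.906170)=-0.283350, 0.094595×(-2.358155)=-0.223069, 0.155405×(-1.861718)=-0.289321, 0.141892×(-1.952690)=-0.277071, 0.141892×(-1.952690)=-0.277071, 0.135135×(-2.001480)=-0.270470, 0.182432×(-1.701375)=-0.310386.
Sum = -1.930737, so H' = 1.9307.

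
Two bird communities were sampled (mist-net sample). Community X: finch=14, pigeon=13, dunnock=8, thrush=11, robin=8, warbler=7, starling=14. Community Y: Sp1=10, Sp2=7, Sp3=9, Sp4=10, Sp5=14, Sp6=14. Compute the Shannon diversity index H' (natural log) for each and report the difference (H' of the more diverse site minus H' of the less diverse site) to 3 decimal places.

Community X: N=75, proportions 0.18667, 0.17333, 0.10667, 0.14667, 0.10667, 0.09333, 0.18667, giving H' = 1.91073 (working shown to 5 dp, full precision carried).
Community Y: N=64, proportions 0.15625, 0.10938, 0.14062, 0.15625, 0.21875, 0.21875, giving H' = 1.76292.
Difference = |1.91073 − 1.76292| = 0.14781, i.e. 0.148 to 3 decimal places.

0.148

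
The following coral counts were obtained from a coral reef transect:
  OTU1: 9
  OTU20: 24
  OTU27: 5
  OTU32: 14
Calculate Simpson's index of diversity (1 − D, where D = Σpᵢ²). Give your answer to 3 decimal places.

0.675

Total N = 9+24+5+14 = 52, so the proportions are 0.17308, 0.46154, 0.09615, 0.26923 (working shown to 5 dp, full precision carried).
D = 0.17308² + 0.46154² + 0.09615² + 0.26923² = 0.02996 + 0.21302 + 0.00925 + 0.07249 = 0.32470.
So 1 − D = 0.67530, i.e. 0.675 to 3 decimal places.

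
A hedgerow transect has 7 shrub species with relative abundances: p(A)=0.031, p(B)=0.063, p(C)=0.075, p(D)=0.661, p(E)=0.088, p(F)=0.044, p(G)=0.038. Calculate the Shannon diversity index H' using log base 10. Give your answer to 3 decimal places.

Each pᵢ log₁₀ pᵢ term (working shown to 5 dp, full precision carried): 0.031×(-1.50864)=-0.04677, 0.063×(-1.20066)=-0.07564, 0.075×(-1.12494)=-0.08437, 0.661×(-0.17980)=-0.11885, 0.088×(-1.05552)=-0.09289, 0.044×(-1.35655)=-0.05969, 0.038×(-1.42022)=-0.05397.
Sum = -0.53217, so H' = 0.532.

0.532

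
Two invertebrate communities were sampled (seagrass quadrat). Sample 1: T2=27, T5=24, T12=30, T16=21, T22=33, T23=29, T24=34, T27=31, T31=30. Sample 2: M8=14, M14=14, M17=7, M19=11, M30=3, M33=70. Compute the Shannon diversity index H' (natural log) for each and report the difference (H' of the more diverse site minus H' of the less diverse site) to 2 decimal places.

0.89

Sample 1: N=259, proportions 0.1042, 0.0927, 0.1158, 0.0811, 0.1274, 0.112, 0.1313, 0.1197, 0.1158, giving H' = 2.1875 (working shown to 4 dp, full precision carried).
Sample 2: N=119, proportions 0.1176, 0.1176, 0.0588, 0.0924, 0.0252, 0.5882, giving H' = 1.2952.
Difference = |2.1875 − 1.2952| = 0.8923, i.e. 0.89 to 2 decimal places.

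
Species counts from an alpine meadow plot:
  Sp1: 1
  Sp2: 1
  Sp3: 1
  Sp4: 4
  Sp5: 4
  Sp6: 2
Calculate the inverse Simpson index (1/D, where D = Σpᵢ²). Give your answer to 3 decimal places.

4.333

Total N = 1+1+1+4+4+2 = 13, so the proportions are 0.0769231, 0.0769231, 0.0769231, 0.3076923, 0.3076923, 0.1538462 (working shown to 7 dp, full precision carried).
D = 0.0769231² + 0.0769231² + 0.0769231² + 0.3076923² + 0.3076923² + 0.1538462² = 0.0059172 + 0.0059172 + 0.0059172 + 0.0946746 + 0.0946746 + 0.0236686 = 0.2307692.
So 1/D = 4.33333, i.e. 4.333 to 3 decimal places.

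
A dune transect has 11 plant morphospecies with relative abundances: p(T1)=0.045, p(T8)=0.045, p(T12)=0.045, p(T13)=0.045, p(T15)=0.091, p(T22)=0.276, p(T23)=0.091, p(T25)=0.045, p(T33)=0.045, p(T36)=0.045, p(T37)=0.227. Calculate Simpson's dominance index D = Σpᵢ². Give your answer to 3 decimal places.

D = 0.045² + 0.045² + 0.045² + 0.045² + 0.091² + 0.276² + 0.091² + 0.045² + 0.045² + 0.045² + 0.227² = 0.00202 + 0.00202 + 0.00202 + 0.00202 + 0.00828 + 0.07618 + 0.00828 + 0.00202 + 0.00202 + 0.00202 + 0.05153 = 0.15844 (working shown to 5 dp, full precision carried).
To 3 decimal places, D = 0.158.

0.158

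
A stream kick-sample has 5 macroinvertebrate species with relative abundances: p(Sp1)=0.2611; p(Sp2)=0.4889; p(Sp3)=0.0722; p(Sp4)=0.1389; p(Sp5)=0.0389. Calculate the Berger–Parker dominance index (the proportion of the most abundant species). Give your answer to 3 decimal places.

0.489

The largest proportion is 0.4889, i.e. d = 0.489 to 3 decimal places.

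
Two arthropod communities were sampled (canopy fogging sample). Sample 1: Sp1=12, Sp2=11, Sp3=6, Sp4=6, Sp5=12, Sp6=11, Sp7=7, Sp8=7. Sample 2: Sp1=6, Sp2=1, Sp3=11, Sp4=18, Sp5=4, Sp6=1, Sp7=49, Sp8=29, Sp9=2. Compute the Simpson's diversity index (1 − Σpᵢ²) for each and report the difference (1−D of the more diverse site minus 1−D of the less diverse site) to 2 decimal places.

Sample 1: N=72, proportions 0.1667, 0.1528, 0.0833, 0.0833, 0.1667, 0.1528, 0.0972, 0.0972, giving 1−D = 0.8650 (working shown to 4 dp, full precision carried).
Sample 2: N=121, proportions 0.0496, 0.0083, 0.0909, 0.1488, 0.0331, 0.0083, 0.405, 0.2397, 0.0165, giving 1−D = 0.7442.
Difference = |0.8650 − 0.7442| = 0.1208, i.e. 0.12 to 2 decimal places.

0.12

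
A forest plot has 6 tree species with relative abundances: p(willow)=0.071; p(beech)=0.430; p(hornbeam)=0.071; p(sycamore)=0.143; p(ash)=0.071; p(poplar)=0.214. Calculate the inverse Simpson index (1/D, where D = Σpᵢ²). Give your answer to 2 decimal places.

D = 0.071² + 0.43² + 0.071² + 0.143² + 0.071² + 0.214² = 0.005041 + 0.184900 + 0.005041 + 0.020449 + 0.005041 + 0.045796 = 0.266268 (working shown to 6 dp, full precision carried).
So 1/D = 3.7556, i.e. 3.76 to 2 decimal places.

3.76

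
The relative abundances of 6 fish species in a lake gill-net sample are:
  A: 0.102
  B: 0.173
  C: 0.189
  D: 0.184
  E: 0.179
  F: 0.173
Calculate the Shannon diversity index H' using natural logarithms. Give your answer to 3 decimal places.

Each pᵢ ln pᵢ term (working shown to 5 dp, full precision carried): 0.102×(-2.28278)=-0.23284, 0.173×(-1.75446)=-0.30352, 0.189×(-1.66601)=-0.31488, 0.184×(-1.69282)=-0.31148, 0.179×(-1.72037)=-0.30795, 0.173×(-1.75446)=-0.30352.
Sum = -1.77419, so H' = 1.774.

1.774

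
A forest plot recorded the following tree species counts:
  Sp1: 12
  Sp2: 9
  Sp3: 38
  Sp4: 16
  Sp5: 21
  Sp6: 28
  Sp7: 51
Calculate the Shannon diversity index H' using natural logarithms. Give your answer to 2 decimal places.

Total N = 12+9+38+16+21+28+51 = 175, so the proportions are 0.0686, 0.0514, 0.2171, 0.0914, 0.12, 0.16, 0.2914 (working shown to 4 dp, full precision carried).
Each pᵢ ln pᵢ term: 0.0686×(-2.6799)=-0.1838, 0.0514×(-2.9676)=-0.1526, 0.2171×(-1.5272)=-0.3316, 0.0914×(-2.3922)=-0.2187, 0.12×(-2.1203)=-0.2544, 0.16×(-1.8326)=-0.2932, 0.2914×(-1.2330)=-0.3593.
Sum = -1.7937, so H' = 1.79.

1.79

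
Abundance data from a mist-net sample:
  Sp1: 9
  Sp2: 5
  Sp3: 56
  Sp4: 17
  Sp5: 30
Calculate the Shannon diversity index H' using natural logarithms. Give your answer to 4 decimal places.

Total N = 9+5+56+17+30 = 117, so the proportions are 0.076923, 0.042735, 0.478632, 0.145299, 0.25641 (working shown to 6 dp, full precision carried).
Each pᵢ ln pᵢ term: 0.076923×(-2.564949)=-0.197304, 0.042735×(-3.152736)=-0.134732, 0.478632×(-0.736822)=-0.352667, 0.145299×(-1.928961)=-0.280276, 0.25641×(-1.360977)=-0.348968.
Sum = -1.313948, so H' = 1.3139.

1.3139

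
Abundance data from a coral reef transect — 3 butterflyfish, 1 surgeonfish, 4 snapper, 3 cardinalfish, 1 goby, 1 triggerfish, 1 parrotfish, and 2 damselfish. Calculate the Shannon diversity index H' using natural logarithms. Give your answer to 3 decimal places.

Total N = 3+1+4+3+1+1+1+2 = 16, so the proportions are 0.1875, 0.0625, 0.25, 0.1875, 0.0625, 0.0625, 0.0625, 0.125 (working shown to 5 dp, full precision carried).
Each pᵢ ln pᵢ term: 0.1875×(-1.67398)=-0.31387, 0.0625×(-2.77259)=-0.17329, 0.25×(-1.38629)=-0.34657, 0.1875×(-1.67398)=-0.31387, 0.0625×(-2.77259)=-0.17329, 0.0625×(-2.77259)=-0.17329, 0.0625×(-2.77259)=-0.17329, 0.125×(-2.07944)=-0.25993.
Sum = -1.92739, so H' = 1.927.

1.927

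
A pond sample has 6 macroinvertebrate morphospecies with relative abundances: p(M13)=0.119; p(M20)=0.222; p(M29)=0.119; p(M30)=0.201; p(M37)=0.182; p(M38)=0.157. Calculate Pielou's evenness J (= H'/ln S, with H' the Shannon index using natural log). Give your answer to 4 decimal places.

H' = −Σ pᵢ ln pᵢ = −((-0.253307) + (-0.334127) + (-0.253307) + (-0.322495) + (-0.310082) + (-0.290687)) = 1.764005 (working shown to 6 dp, full precision carried).
With S = 6 species, ln S = 1.791759, so J = 1.764005/1.791759 = 0.984510, i.e. 0.9845 to 4 decimal places.

0.9845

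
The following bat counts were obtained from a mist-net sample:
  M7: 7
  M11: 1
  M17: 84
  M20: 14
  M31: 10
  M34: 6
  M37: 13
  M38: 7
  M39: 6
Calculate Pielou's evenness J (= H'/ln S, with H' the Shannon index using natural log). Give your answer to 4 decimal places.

0.6929

Total N = 7+1+84+14+10+6+13+7+6 = 148, so the proportions are 0.047297, 0.006757, 0.567568, 0.094595, 0.067568, 0.040541, 0.087838, 0.047297, 0.040541 (working shown to 6 dp, full precision carried).
H' = −Σ pᵢ ln pᵢ = −((-0.144318) + (-0.033765) + (-0.321468) + (-0.223069) + (-0.182069) + (-0.129951) + (-0.213645) + (-0.144318) + (-0.129951)) = 1.522554.
With S = 9 species, ln S = 2.197225, so J = 1.522554/2.197225 = 0.692944, i.e. 0.6929 to 4 decimal places.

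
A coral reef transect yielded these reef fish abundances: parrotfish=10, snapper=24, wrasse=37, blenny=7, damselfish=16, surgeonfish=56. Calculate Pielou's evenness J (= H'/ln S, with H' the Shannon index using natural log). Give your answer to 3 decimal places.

0.875

Total N = 10+24+37+7+16+56 = 150, so the proportions are 0.06667, 0.16, 0.24667, 0.04667, 0.10667, 0.37333 (working shown to 5 dp, full precision carried).
H' = −Σ pᵢ ln pᵢ = −((-0.18054) + (-0.29321) + (-0.34526) + (-0.14302) + (-0.23872) + (-0.36784)) = 1.56860.
With S = 6 species, ln S = 1.79176, so J = 1.56860/1.79176 = 0.87545, i.e. 0.875 to 3 decimal places.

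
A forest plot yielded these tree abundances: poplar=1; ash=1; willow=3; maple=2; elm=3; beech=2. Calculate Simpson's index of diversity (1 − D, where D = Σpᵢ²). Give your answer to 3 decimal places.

Total N = 1+1+3+2+3+2 = 12, so the proportions are 0.08333, 0.08333, 0.25, 0.16667, 0.25, 0.16667 (working shown to 5 dp, full precision carried).
D = 0.08333² + 0.08333² + 0.25² + 0.16667² + 0.25² + 0.16667² = 0.00694 + 0.00694 + 0.06250 + 0.02778 + 0.06250 + 0.02778 = 0.19444.
So 1 − D = 0.80556, i.e. 0.806 to 3 decimal places.

0.806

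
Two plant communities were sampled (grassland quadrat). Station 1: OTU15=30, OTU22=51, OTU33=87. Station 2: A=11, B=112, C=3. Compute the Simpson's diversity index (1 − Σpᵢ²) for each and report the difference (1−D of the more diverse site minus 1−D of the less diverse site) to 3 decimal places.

Station 1: N=168, proportions 0.17857, 0.30357, 0.51786, giving 1−D = 0.60778 (working shown to 5 dp, full precision carried).
Station 2: N=126, proportions 0.0873, 0.88889, 0.02381, giving 1−D = 0.20169.
Difference = |0.60778 − 0.20169| = 0.40609, i.e. 0.406 to 3 decimal places.

0.406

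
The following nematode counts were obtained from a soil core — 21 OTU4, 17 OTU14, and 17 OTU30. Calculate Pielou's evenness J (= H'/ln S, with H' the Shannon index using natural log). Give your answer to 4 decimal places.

0.9953

Total N = 21+17+17 = 55, so the proportions are 0.381818, 0.309091, 0.309091 (working shown to 6 dp, full precision carried).
H' = −Σ pᵢ ln pᵢ = −((-0.367619) + (-0.362910) + (-0.362910)) = 1.093438.
With S = 3 species, ln S = 1.098612, so J = 1.093438/1.098612 = 0.995290, i.e. 0.9953 to 4 decimal places.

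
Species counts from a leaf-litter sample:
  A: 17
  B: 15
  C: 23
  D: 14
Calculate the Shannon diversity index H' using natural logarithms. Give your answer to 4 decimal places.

1.3667

Total N = 17+15+23+14 = 69, so the proportions are 0.246377, 0.217391, 0.333333, 0.202899 (working shown to 6 dp, full precision carried).
Each pᵢ ln pᵢ term: 0.246377×(-1.400893)=-0.345148, 0.217391×(-1.526056)=-0.331751, 0.333333×(-1.098612)=-0.366204, 0.202899×(-1.595049)=-0.323633.
Sum = -1.366736, so H' = 1.3667.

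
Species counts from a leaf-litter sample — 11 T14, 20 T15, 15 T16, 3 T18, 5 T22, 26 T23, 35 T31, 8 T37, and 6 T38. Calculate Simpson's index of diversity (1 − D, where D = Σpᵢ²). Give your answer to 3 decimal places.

Total N = 11+20+15+3+5+26+35+8+6 = 129, so the proportions are 0.08527, 0.15504, 0.11628, 0.02326, 0.03876, 0.20155, 0.27132, 0.06202, 0.04651 (working shown to 5 dp, full precision carried).
D = 0.08527² + 0.15504² + 0.11628² + 0.02326² + 0.03876² + 0.20155² + 0.27132² + 0.06202² + 0.04651² = 0.00727 + 0.02404 + 0.01352 + 0.00054 + 0.00150 + 0.04062 + 0.07361 + 0.00385 + 0.00216 = 0.16712.
So 1 − D = 0.83288, i.e. 0.833 to 3 decimal places.

0.833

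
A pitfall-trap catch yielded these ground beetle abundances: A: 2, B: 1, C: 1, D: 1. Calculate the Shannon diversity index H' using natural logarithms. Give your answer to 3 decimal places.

Total N = 2+1+1+1 = 5, so the proportions are 0.4, 0.2, 0.2, 0.2 (working shown to 5 dp, full precision carried).
Each pᵢ ln pᵢ term: 0.4×(-0.91629)=-0.36652, 0.2×(-1.60944)=-0.32189, 0.2×(-1.60944)=-0.32189, 0.2×(-1.60944)=-0.32189.
Sum = -1.33218, so H' = 1.332.

1.332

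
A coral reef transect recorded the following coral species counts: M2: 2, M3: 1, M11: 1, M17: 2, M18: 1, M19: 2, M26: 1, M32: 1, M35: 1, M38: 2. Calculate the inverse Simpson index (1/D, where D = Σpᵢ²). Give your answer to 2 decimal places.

8.91

Total N = 2+1+1+2+1+2+1+1+1+2 = 14, so the proportions are 0.142857, 0.071429, 0.071429, 0.142857, 0.071429, 0.142857, 0.071429, 0.071429, 0.071429, 0.142857 (working shown to 6 dp, full precision carried).
D = 0.142857² + 0.071429² + 0.071429² + 0.142857² + 0.071429² + 0.142857² + 0.071429² + 0.071429² + 0.071429² + 0.142857² = 0.020408 + 0.005102 + 0.005102 + 0.020408 + 0.005102 + 0.020408 + 0.005102 + 0.005102 + 0.005102 + 0.020408 = 0.112245.
So 1/D = 8.9091, i.e. 8.91 to 2 decimal places.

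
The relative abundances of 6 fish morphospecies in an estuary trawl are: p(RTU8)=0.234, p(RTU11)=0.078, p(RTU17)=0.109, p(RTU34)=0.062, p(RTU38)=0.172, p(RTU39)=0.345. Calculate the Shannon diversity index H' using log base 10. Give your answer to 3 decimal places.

0.705

Each pᵢ log₁₀ pᵢ term (working shown to 5 dp, full precision carried): 0.234×(-0.63078)=-0.14760, 0.078×(-1.10791)=-0.08642, 0.109×(-0.96257)=-0.10492, 0.062×(-1.20761)=-0.07487, 0.172×(-0.76447)=-0.13149, 0.345×(-0.46218)=-0.15945.
Sum = -0.70475, so H' = 0.705.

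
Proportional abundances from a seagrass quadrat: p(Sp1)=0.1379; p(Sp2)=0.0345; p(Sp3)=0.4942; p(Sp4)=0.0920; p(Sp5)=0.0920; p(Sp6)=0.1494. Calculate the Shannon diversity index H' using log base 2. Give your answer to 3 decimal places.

2.107

Each pᵢ log₂ pᵢ term (working shown to 5 dp, full precision carried): 0.1379×(-2.85831)=-0.39416, 0.0345×(-4.85726)=-0.16758, 0.4942×(-1.01683)=-0.50252, 0.092×(-3.44222)=-0.31668, 0.092×(-3.44222)=-0.31668, 0.1494×(-2.74275)=-0.40977.
Sum = -2.10739, so H' = 2.107.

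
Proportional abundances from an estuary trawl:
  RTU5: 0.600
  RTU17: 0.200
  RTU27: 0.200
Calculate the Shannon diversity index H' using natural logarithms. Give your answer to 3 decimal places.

0.950

Each pᵢ ln pᵢ term (working shown to 5 dp, full precision carried): 0.6×(-0.51083)=-0.30650, 0.2×(-1.60944)=-0.32189, 0.2×(-1.60944)=-0.32189.
Sum = -0.95027, so H' = 0.950.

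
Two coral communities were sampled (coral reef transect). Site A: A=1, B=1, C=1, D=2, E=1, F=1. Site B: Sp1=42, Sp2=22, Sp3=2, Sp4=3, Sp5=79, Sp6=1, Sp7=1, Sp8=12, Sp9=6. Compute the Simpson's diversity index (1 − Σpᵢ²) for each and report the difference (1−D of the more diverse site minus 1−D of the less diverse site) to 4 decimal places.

Site A: N=7, proportions 0.142857, 0.142857, 0.142857, 0.285714, 0.142857, 0.142857, giving 1−D = 0.816327 (working shown to 6 dp, full precision carried).
Site B: N=168, proportions 0.25, 0.130952, 0.011905, 0.017857, 0.470238, 0.005952, 0.005952, 0.071429, 0.035714, giving 1−D = 0.692319.
Difference = |0.816327 − 0.692319| = 0.124008, i.e. 0.1240 to 4 decimal places.

0.1240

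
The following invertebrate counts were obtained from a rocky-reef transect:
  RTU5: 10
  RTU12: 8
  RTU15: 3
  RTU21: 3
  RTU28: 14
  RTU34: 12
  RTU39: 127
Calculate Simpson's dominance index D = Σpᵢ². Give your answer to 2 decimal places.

0.53

Total N = 10+8+3+3+14+12+127 = 177, so the proportions are 0.0565, 0.0452, 0.0169, 0.0169, 0.0791, 0.0678, 0.7175 (working shown to 4 dp, full precision carried).
D = 0.0565² + 0.0452² + 0.0169² + 0.0169² + 0.0791² + 0.0678² + 0.7175² = 0.0032 + 0.0020 + 0.0003 + 0.0003 + 0.0063 + 0.0046 + 0.5148 = 0.5315.
To 2 decimal places, D = 0.53.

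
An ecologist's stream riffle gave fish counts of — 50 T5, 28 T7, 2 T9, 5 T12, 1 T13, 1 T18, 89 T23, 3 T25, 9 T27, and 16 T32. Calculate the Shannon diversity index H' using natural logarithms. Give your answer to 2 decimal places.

1.57

Total N = 50+28+2+5+1+1+89+3+9+16 = 204, so the proportions are 0.2451, 0.1373, 0.0098, 0.0245, 0.0049, 0.0049, 0.4363, 0.0147, 0.0441, 0.0784 (working shown to 4 dp, full precision carried).
Each pᵢ ln pᵢ term: 0.2451×(-1.4061)=-0.3446, 0.1373×(-1.9859)=-0.2726, 0.0098×(-4.6250)=-0.0453, 0.0245×(-3.7087)=-0.0909, 0.0049×(-5.3181)=-0.0261, 0.0049×(-5.3181)=-0.0261, 0.4363×(-0.8295)=-0.3619, 0.0147×(-4.2195)=-0.0621, 0.0441×(-3.1209)=-0.1377, 0.0784×(-2.5455)=-0.1996.
Sum = -1.5669, so H' = 1.57.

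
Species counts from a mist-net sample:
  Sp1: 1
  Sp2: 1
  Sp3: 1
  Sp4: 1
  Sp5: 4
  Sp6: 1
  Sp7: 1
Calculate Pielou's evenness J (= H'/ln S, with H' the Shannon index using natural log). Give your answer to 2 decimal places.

0.90

Total N = 1+1+1+1+4+1+1 = 10, so the proportions are 0.1, 0.1, 0.1, 0.1, 0.4, 0.1, 0.1 (working shown to 4 dp, full precision carried).
H' = −Σ pᵢ ln pᵢ = −((-0.2303) + (-0.2303) + (-0.2303) + (-0.2303) + (-0.3665) + (-0.2303) + (-0.2303)) = 1.7481.
With S = 7 species, ln S = 1.9459, so J = 1.7481/1.9459 = 0.8983, i.e. 0.90 to 2 decimal places.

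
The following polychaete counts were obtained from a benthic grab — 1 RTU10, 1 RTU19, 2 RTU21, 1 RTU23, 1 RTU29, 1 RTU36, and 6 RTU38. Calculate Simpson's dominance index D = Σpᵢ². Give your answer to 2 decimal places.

Total N = 1+1+2+1+1+1+6 = 13, so the proportions are 0.0769, 0.0769, 0.1538, 0.0769, 0.0769, 0.0769, 0.4615 (working shown to 4 dp, full precision carried).
D = 0.0769² + 0.0769² + 0.1538² + 0.0769² + 0.0769² + 0.0769² + 0.4615² = 0.0059 + 0.0059 + 0.0237 + 0.0059 + 0.0059 + 0.0059 + 0.2130 = 0.2663.
To 2 decimal places, D = 0.27.

0.27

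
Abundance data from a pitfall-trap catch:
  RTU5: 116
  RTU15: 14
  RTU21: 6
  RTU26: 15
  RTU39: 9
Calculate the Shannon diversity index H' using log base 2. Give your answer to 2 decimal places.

Total N = 116+14+6+15+9 = 160, so the proportions are 0.725, 0.0875, 0.0375, 0.0938, 0.0563 (working shown to 4 dp, full precision carried).
Each pᵢ log₂ pᵢ term: 0.725×(-0.4639)=-0.3364, 0.0875×(-3.5146)=-0.3075, 0.0375×(-4.7370)=-0.1776, 0.0938×(-3.4150)=-0.3202, 0.0563×(-4.1520)=-0.2336.
Sum = -1.3752, so H' = 1.38.

1.38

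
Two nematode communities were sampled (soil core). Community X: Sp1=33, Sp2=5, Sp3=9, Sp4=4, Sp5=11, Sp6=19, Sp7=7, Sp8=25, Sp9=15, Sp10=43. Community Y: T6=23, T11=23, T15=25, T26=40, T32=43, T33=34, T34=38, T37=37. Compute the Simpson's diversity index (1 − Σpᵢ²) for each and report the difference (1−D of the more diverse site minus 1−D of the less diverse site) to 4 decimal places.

Community X: N=171, proportions 0.192982, 0.02924, 0.052632, 0.023392, 0.064327, 0.111111, 0.040936, 0.146199, 0.087719, 0.251462, giving 1−D = 0.848124 (working shown to 6 dp, full precision carried).
Community Y: N=263, proportions 0.087452, 0.087452, 0.095057, 0.152091, 0.163498, 0.129278, 0.144487, 0.140684, giving 1−D = 0.868424.
Difference = |0.848124 − 0.868424| = 0.020300, i.e. 0.0203 to 4 decimal places.

0.0203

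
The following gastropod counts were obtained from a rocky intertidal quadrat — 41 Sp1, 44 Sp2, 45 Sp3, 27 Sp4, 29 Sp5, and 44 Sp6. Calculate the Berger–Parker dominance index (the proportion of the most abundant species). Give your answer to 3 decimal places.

Total N = 41+44+45+27+29+44 = 230, so the proportions are 0.17826, 0.1913, 0.19565, 0.11739, 0.12609, 0.1913 (working shown to 5 dp, full precision carried).
The largest proportion is 0.19565, i.e. d = 0.196 to 3 decimal places.

0.196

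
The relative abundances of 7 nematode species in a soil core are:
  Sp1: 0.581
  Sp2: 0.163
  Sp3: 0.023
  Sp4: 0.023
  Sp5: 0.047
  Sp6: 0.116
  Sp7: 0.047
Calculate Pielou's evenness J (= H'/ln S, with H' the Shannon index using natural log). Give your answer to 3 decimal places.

0.679

H' = −Σ pᵢ ln pᵢ = −((-0.31549) + (-0.29568) + (-0.08676) + (-0.08676) + (-0.14371) + (-0.24988) + (-0.14371)) = 1.32199 (working shown to 5 dp, full precision carried).
With S = 7 species, ln S = 1.94591, so J = 1.32199/1.94591 = 0.67937, i.e. 0.679 to 3 decimal places.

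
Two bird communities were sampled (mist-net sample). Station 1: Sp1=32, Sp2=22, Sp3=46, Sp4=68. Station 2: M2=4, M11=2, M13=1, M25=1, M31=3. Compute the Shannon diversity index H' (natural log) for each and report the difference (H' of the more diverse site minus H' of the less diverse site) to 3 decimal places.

Station 1: N=168, proportions 0.19048, 0.13095, 0.27381, 0.40476, giving H' = 1.30283 (working shown to 5 dp, full precision carried).
Station 2: N=11, proportions 0.36364, 0.18182, 0.09091, 0.09091, 0.27273, giving H' = 1.46814.
Difference = |1.30283 − 1.46814| = 0.16531, i.e. 0.165 to 3 decimal places.

0.165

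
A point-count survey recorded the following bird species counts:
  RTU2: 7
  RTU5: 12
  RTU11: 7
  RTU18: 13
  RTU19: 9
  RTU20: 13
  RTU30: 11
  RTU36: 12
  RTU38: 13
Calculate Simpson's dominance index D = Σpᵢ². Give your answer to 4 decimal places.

0.1164

Total N = 7+12+7+13+9+13+11+12+13 = 97, so the proportions are 0.072165, 0.123711, 0.072165, 0.134021, 0.092784, 0.134021, 0.113402, 0.123711, 0.134021 (working shown to 6 dp, full precision carried).
D = 0.072165² + 0.123711² + 0.072165² + 0.134021² + 0.092784² + 0.134021² + 0.113402² + 0.123711² + 0.134021² = 0.005208 + 0.015304 + 0.005208 + 0.017962 + 0.008609 + 0.017962 + 0.012860 + 0.015304 + 0.017962 = 0.116378.
To 4 decimal places, D = 0.1164.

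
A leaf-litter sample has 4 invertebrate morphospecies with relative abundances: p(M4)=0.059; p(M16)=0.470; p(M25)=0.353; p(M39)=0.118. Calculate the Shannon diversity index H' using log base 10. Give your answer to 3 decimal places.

0.496

Each pᵢ log₁₀ pᵢ term (working shown to 5 dp, full precision carried): 0.059×(-1.22915)=-0.07252, 0.47×(-0.32790)=-0.15411, 0.353×(-0.45223)=-0.15964, 0.118×(-0.92812)=-0.10952.
Sum = -0.49579, so H' = 0.496.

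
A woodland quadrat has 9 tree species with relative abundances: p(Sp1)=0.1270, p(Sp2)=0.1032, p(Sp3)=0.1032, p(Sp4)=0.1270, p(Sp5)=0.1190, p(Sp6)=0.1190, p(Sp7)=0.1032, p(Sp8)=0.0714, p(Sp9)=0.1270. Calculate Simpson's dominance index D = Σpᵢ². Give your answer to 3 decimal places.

D = 0.127² + 0.1032² + 0.1032² + 0.127² + 0.119² + 0.119² + 0.1032² + 0.0714² + 0.127² = 0.01613 + 0.01065 + 0.01065 + 0.01613 + 0.01416 + 0.01416 + 0.01065 + 0.00510 + 0.01613 = 0.11376 (working shown to 5 dp, full precision carried).
To 3 decimal places, D = 0.114.

0.114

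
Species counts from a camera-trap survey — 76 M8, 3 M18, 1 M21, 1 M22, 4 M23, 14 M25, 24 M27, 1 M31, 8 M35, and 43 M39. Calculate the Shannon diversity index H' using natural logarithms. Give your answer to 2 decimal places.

1.57

Total N = 76+3+1+1+4+14+24+1+8+43 = 175, so the proportions are 0.4343, 0.0171, 0.0057, 0.0057, 0.0229, 0.08, 0.1371, 0.0057, 0.0457, 0.2457 (working shown to 4 dp, full precision carried).
Each pᵢ ln pᵢ term: 0.4343×(-0.8341)=-0.3622, 0.0171×(-4.0662)=-0.0697, 0.0057×(-5.1648)=-0.0295, 0.0057×(-5.1648)=-0.0295, 0.0229×(-3.7785)=-0.0864, 0.08×(-2.5257)=-0.2021, 0.1371×(-1.9867)=-0.2725, 0.0057×(-5.1648)=-0.0295, 0.0457×(-3.0853)=-0.1410, 0.2457×(-1.4036)=-0.3449.
Sum = -1.5673, so H' = 1.57.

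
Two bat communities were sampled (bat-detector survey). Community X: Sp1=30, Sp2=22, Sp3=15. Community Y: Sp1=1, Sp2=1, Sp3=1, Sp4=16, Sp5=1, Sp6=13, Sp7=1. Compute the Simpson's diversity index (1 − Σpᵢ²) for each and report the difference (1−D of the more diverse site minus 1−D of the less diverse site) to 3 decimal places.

0.014

Community X: N=67, proportions 0.44776, 0.32836, 0.22388, giving 1−D = 0.64157 (working shown to 5 dp, full precision carried).
Community Y: N=34, proportions 0.02941, 0.02941, 0.02941, 0.47059, 0.02941, 0.38235, 0.02941, giving 1−D = 0.62803.
Difference = |0.64157 − 0.62803| = 0.01354, i.e. 0.014 to 3 decimal places.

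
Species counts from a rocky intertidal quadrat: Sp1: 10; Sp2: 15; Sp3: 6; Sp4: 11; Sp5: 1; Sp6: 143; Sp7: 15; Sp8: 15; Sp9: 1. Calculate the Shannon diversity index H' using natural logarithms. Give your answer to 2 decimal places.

Total N = 10+15+6+11+1+143+15+15+1 = 217, so the proportions are 0.0461, 0.0691, 0.0276, 0.0507, 0.0046, 0.659, 0.0691, 0.0691, 0.0046 (working shown to 4 dp, full precision carried).
Each pᵢ ln pᵢ term: 0.0461×(-3.0773)=-0.1418, 0.0691×(-2.6718)=-0.1847, 0.0276×(-3.5881)=-0.0992, 0.0507×(-2.9820)=-0.1512, 0.0046×(-5.3799)=-0.0248, 0.659×(-0.4171)=-0.2748, 0.0691×(-2.6718)=-0.1847, 0.0691×(-2.6718)=-0.1847, 0.0046×(-5.3799)=-0.0248.
Sum = -1.2707, so H' = 1.27.

1.27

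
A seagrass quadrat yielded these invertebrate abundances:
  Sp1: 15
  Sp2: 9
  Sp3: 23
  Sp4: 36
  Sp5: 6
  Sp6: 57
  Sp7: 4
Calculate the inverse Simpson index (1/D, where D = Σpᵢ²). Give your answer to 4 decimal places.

4.1421

Total N = 15+9+23+36+6+57+4 = 150, so the proportions are 0.1, 0.06, 0.15333333, 0.24, 0.04, 0.38, 0.02666667 (working shown to 8 dp, full precision carried).
D = 0.1² + 0.06² + 0.15333333² + 0.24² + 0.04² + 0.38² + 0.02666667² = 0.01000000 + 0.00360000 + 0.02351111 + 0.05760000 + 0.00160000 + 0.14440000 + 0.00071111 = 0.24142222.
So 1/D = 4.142121, i.e. 4.1421 to 4 decimal places.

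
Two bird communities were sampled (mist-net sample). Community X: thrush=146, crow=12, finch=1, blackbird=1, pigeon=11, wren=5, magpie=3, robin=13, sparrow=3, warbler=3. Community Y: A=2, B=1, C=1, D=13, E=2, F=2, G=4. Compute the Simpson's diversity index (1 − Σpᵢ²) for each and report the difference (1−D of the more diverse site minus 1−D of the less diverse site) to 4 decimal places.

0.2378

Community X: N=198, proportions 0.737374, 0.060606, 0.005051, 0.005051, 0.055556, 0.025253, 0.015152, 0.065657, 0.015152, 0.015152, giving 1−D = 0.443832 (working shown to 6 dp, full precision carried).
Community Y: N=25, proportions 0.08, 0.04, 0.04, 0.52, 0.08, 0.08, 0.16, giving 1−D = 0.681600.
Difference = |0.443832 − 0.681600| = 0.237768, i.e. 0.2378 to 4 decimal places.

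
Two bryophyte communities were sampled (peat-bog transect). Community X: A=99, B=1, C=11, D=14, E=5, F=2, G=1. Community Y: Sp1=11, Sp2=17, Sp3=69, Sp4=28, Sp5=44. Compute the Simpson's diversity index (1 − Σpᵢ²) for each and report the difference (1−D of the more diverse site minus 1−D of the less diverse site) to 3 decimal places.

0.297

Community X: N=133, proportions 0.74436, 0.00752, 0.08271, 0.10526, 0.03759, 0.01504, 0.00752, giving 1−D = 0.42625 (working shown to 5 dp, full precision carried).
Community Y: N=169, proportions 0.06509, 0.10059, 0.40828, 0.16568, 0.26036, giving 1−D = 0.72371.
Difference = |0.42625 − 0.72371| = 0.29746, i.e. 0.297 to 3 decimal places.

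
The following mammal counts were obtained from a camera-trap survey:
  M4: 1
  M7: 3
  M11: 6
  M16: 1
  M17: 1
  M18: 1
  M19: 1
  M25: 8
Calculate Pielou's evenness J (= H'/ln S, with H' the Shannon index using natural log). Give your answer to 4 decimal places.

Total N = 1+3+6+1+1+1+1+8 = 22, so the proportions are 0.045455, 0.136364, 0.272727, 0.045455, 0.045455, 0.045455, 0.045455, 0.363636 (working shown to 6 dp, full precision carried).
H' = −Σ pᵢ ln pᵢ = −((-0.140502) + (-0.271695) + (-0.354350) + (-0.140502) + (-0.140502) + (-0.140502) + (-0.140502) + (-0.367855)) = 1.696409.
With S = 8 species, ln S = 2.079442, so J = 1.696409/2.079442 = 0.815801, i.e. 0.8158 to 4 decimal places.

0.8158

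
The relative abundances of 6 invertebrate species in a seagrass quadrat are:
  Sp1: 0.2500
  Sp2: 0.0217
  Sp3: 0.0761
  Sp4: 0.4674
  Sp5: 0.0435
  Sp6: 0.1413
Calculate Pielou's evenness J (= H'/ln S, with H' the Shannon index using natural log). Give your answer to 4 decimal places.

H' = −Σ pᵢ ln pᵢ = −((-0.346574) + (-0.083121) + (-0.196011) + (-0.355490) + (-0.136372) + (-0.276506)) = 1.394074 (working shown to 6 dp, full precision carried).
With S = 6 species, ln S = 1.791759, so J = 1.394074/1.791759 = 0.778047, i.e. 0.7780 to 4 decimal places.

0.7780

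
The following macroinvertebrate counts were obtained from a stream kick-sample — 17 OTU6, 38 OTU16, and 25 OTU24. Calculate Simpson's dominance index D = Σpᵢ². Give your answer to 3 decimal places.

Total N = 17+38+25 = 80, so the proportions are 0.2125, 0.475, 0.3125 (working shown to 5 dp, full precision carried).
D = 0.2125² + 0.475² + 0.3125² = 0.04516 + 0.22562 + 0.09766 = 0.36844.
To 3 decimal places, D = 0.368.

0.368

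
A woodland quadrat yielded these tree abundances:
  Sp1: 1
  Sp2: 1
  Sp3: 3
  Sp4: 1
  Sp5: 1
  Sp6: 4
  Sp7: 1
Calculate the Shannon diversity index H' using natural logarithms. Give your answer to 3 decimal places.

Total N = 1+1+3+1+1+4+1 = 12, so the proportions are 0.08333, 0.08333, 0.25, 0.08333, 0.08333, 0.33333, 0.08333 (working shown to 5 dp, full precision carried).
Each pᵢ ln pᵢ term: 0.08333×(-2.48491)=-0.20708, 0.08333×(-2.48491)=-0.20708, 0.25×(-1.38629)=-0.34657, 0.08333×(-2.48491)=-0.20708, 0.08333×(-2.48491)=-0.20708, 0.33333×(-1.09861)=-0.36620, 0.08333×(-2.48491)=-0.20708.
Sum = -1.74816, so H' = 1.748.

1.748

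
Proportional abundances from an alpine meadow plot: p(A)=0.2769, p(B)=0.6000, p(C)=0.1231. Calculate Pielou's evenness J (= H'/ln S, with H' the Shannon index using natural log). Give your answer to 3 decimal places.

0.837

H' = −Σ pᵢ ln pᵢ = −((-0.35557) + (-0.30650) + (-0.25786)) = 0.91993 (working shown to 5 dp, full precision carried).
With S = 3 species, ln S = 1.09861, so J = 0.91993/1.09861 = 0.83735, i.e. 0.837 to 3 decimal places.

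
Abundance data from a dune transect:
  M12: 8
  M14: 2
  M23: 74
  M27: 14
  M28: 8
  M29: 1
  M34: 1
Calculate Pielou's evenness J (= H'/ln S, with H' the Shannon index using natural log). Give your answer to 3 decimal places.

Total N = 8+2+74+14+8+1+1 = 108, so the proportions are 0.07407, 0.01852, 0.68519, 0.12963, 0.07407, 0.00926, 0.00926 (working shown to 5 dp, full precision carried).
H' = −Σ pᵢ ln pᵢ = −((-0.19279) + (-0.07387) + (-0.25905) + (-0.26484) + (-0.19279) + (-0.04335) + (-0.04335)) = 1.07005.
With S = 7 species, ln S = 1.94591, so J = 1.07005/1.94591 = 0.54990, i.e. 0.550 to 3 decimal places.

0.550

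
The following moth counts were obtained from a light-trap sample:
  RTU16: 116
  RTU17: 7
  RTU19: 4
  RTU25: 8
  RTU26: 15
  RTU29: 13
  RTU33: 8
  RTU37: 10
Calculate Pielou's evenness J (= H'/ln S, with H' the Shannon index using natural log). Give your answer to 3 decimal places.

Total N = 116+7+4+8+15+13+8+10 = 181, so the proportions are 0.64088, 0.03867, 0.0221, 0.0442, 0.08287, 0.07182, 0.0442, 0.05525 (working shown to 5 dp, full precision carried).
H' = −Σ pᵢ ln pᵢ = −((-0.28513) + (-0.12579) + (-0.08425) + (-0.13786) + (-0.20639) + (-0.18915) + (-0.13786) + (-0.16000)) = 1.32643.
With S = 8 species, ln S = 2.07944, so J = 1.32643/2.07944 = 0.63788, i.e. 0.638 to 3 decimal places.

0.638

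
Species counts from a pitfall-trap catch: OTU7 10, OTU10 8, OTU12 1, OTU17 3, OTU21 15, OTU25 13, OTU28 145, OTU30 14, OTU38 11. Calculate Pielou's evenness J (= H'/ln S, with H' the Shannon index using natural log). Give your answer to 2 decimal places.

0.59

Total N = 10+8+1+3+15+13+145+14+11 = 220, so the proportions are 0.0455, 0.0364, 0.0045, 0.0136, 0.0682, 0.0591, 0.6591, 0.0636, 0.05 (working shown to 4 dp, full precision carried).
H' = −Σ pᵢ ln pᵢ = −((-0.1405) + (-0.1205) + (-0.0245) + (-0.0586) + (-0.1831) + (-0.1671) + (-0.2748) + (-0.1753) + (-0.1498)) = 1.2942.
With S = 9 species, ln S = 2.1972, so J = 1.2942/2.1972 = 0.5890, i.e. 0.59 to 2 decimal places.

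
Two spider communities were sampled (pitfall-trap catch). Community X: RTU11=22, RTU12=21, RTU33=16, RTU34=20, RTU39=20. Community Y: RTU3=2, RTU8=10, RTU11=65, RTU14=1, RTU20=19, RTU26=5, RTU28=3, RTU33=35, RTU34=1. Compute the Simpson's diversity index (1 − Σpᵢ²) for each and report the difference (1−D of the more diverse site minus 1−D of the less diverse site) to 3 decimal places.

0.097

Community X: N=99, proportions 0.22222, 0.21212, 0.16162, 0.20202, 0.20202, giving 1−D = 0.79788 (working shown to 5 dp, full precision carried).
Community Y: N=141, proportions 0.01418, 0.07092, 0.46099, 0.00709, 0.13475, 0.03546, 0.02128, 0.24823, 0.00709, giving 1−D = 0.70067.
Difference = |0.79788 − 0.70067| = 0.09721, i.e. 0.097 to 3 decimal places.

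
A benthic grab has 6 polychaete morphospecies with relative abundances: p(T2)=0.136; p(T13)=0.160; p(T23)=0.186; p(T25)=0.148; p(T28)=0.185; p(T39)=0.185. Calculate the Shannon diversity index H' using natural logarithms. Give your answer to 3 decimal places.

Each pᵢ ln pᵢ term (working shown to 6 dp, full precision carried): 0.136×(-1.995100)=-0.271334, 0.16×(-1.832581)=-0.293213, 0.186×(-1.682009)=-0.312854, 0.148×(-1.910543)=-0.282760, 0.185×(-1.687399)=-0.312169, 0.185×(-1.687399)=-0.312169.
Sum = -1.784498, so H' = 1.784.

1.784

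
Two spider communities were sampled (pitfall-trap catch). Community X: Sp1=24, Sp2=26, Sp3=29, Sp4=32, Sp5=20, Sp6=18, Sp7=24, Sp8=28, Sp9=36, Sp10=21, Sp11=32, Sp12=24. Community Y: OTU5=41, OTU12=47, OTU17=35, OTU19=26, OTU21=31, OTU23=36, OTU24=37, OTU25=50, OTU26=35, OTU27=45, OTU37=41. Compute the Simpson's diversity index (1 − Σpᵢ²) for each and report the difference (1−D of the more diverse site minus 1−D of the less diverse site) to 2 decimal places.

0.01

Community X: N=314, proportions 0.0764, 0.0828, 0.0924, 0.1019, 0.0637, 0.0573, 0.0764, 0.0892, 0.1146, 0.0669, 0.1019, 0.0764, giving 1−D = 0.9134 (working shown to 4 dp, full precision carried).
Community Y: N=424, proportions 0.0967, 0.1108, 0.0825, 0.0613, 0.0731, 0.0849, 0.0873, 0.1179, 0.0825, 0.1061, 0.0967, giving 1−D = 0.9063.
Difference = |0.9134 − 0.9063| = 0.0071, i.e. 0.01 to 2 decimal places.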